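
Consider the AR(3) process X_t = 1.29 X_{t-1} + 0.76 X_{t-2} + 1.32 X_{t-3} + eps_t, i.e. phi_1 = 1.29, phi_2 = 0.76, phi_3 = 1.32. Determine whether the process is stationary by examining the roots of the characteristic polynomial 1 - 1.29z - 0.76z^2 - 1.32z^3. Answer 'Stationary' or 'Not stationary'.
\text{Not stationary}

The AR(p) characteristic polynomial is P(z) = 1 - 1.29z - 0.76z^2 - 1.32z^3.
Stationarity requires all roots to lie outside the unit circle, i.e. |z| > 1 for every root.
Degree 3: look for a simple real root z0 first, then factor out (1 - z/z0) and solve the remaining quadratic.
Testing z0 = 0.5: P(0.5) = 1 + (-1.29)(0.5) + (-0.76)(0.5)^2 + (-1.32)(0.5)^3
  = 1 + (-0.645) + (-0.19) + (-0.165) = 0.  So z_0 = 0.5 is a root, |z_0| = 0.5.
Divide out the factor (1 - 2 z) = (1 - z/z0) (since 1/z0 = 2):
  P(z) = (1 - 2 z)(1 + (0.71) z + (0.66) z^2)
  [check: z-coef 0.71 - (2) = -1.29; z^2-coef 0.66 - (2)(0.71) = -0.76; z^3-coef -(2)(0.66) = -1.32.]
Remaining roots from the quadratic factor 1 + (0.71) z + (0.66) z^2:
  Set 1 + (0.71) z + (0.66) z^2 = 0, i.e. a z^2 + b z + c = 0 with a = 0.66, b = 0.71, c = 1.
  Discriminant D = b^2 - 4ac = (0.71)^2 - 4*(0.66)*1 = 0.5041 - (2.64) = -2.1359.
  D < 0, so the roots are the complex-conjugate pair z = (-b +/- i sqrt(-D)) / (2a) = -0.5379 +/- 1.1072i.
  For a conjugate pair |z|^2 = z * conj(z) = (product of roots) = c/a = 1/(0.66) = 1.515152, so |z| = sqrt(1.515152) = 1.2309 for both roots.
Moduli of all roots: 0.5000, 1.2309, 1.2309.
All moduli strictly greater than 1? No.
Verdict: Not stationary.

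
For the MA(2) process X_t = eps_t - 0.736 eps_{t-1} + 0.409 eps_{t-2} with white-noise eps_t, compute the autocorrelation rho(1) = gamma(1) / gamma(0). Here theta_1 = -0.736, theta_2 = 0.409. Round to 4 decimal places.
\rho(1) = -0.6068

For an MA(q) process with theta_0 = 1, the autocovariance is
  gamma(k) = sigma^2 * sum_{i=0..q-k} theta_i * theta_{i+k},
and rho(k) = gamma(k) / gamma(0). Sigma^2 cancels.
  numerator   = (1)*(-0.736) + (-0.736)*(0.409) = -1.037024.
  denominator = (1)^2 + (-0.736)^2 + (0.409)^2 = 1.708977.
  rho(1) = -1.037024 / 1.708977 = -0.6068.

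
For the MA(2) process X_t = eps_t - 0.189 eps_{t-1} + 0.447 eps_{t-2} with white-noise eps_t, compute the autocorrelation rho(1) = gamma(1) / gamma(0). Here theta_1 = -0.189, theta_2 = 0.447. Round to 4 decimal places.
\rho(1) = -0.2213

For an MA(q) process with theta_0 = 1, the autocovariance is
  gamma(k) = sigma^2 * sum_{i=0..q-k} theta_i * theta_{i+k},
and rho(k) = gamma(k) / gamma(0). Sigma^2 cancels.
  numerator   = (1)*(-0.189) + (-0.189)*(0.447) = -0.273483.
  denominator = (1)^2 + (-0.189)^2 + (0.447)^2 = 1.23553.
  rho(1) = -0.273483 / 1.23553 = -0.2213.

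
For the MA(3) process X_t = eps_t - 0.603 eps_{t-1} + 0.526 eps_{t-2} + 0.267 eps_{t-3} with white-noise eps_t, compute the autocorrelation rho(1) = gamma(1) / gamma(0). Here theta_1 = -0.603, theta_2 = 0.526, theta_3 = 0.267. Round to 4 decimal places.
\rho(1) = -0.4556

For an MA(q) process with theta_0 = 1, the autocovariance is
  gamma(k) = sigma^2 * sum_{i=0..q-k} theta_i * theta_{i+k},
and rho(k) = gamma(k) / gamma(0). Sigma^2 cancels.
  numerator   = (1)*(-0.603) + (-0.603)*(0.526) + (0.526)*(0.267) = -0.779736.
  denominator = (1)^2 + (-0.603)^2 + (0.526)^2 + (0.267)^2 = 1.711574.
  rho(1) = -0.779736 / 1.711574 = -0.4556.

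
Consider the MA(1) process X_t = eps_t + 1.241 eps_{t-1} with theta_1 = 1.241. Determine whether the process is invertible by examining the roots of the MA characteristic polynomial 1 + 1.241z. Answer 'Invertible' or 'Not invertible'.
\text{Not invertible}

The MA(q) characteristic polynomial is P(z) = 1 + 1.241z.
Invertibility requires all roots to lie outside the unit circle, i.e. |z| > 1 for every root.
This is linear in z: 1 + (1.241) z = 0  =>  z = -1/(1.241) = -0.805802,  |z| = 0.805802.
Moduli of all roots: 0.8058.
All moduli strictly greater than 1? No.
Verdict: Not invertible.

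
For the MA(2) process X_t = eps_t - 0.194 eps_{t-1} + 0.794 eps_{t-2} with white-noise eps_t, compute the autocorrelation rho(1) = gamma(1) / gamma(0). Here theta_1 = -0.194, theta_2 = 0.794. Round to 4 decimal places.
\rho(1) = -0.2086

For an MA(q) process with theta_0 = 1, the autocovariance is
  gamma(k) = sigma^2 * sum_{i=0..q-k} theta_i * theta_{i+k},
and rho(k) = gamma(k) / gamma(0). Sigma^2 cancels.
  numerator   = (1)*(-0.194) + (-0.194)*(0.794) = -0.348036.
  denominator = (1)^2 + (-0.194)^2 + (0.794)^2 = 1.668072.
  rho(1) = -0.348036 / 1.668072 = -0.2086.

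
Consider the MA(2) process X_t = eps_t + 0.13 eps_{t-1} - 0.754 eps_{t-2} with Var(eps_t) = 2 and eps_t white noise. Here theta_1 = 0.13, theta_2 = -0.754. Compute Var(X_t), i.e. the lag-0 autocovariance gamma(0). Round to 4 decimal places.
\gamma(0) = 3.1708

For an MA(q) process X_t = eps_t + sum_i theta_i eps_{t-i} with
Var(eps_t) = sigma^2, the variance is
  gamma(0) = sigma^2 * (1 + sum_i theta_i^2).
  sum_i theta_i^2 = (0.13)^2 + (-0.754)^2 = 0.0169 + 0.568516 = 0.585416.
  gamma(0) = 2 * (1 + 0.585416) = 2 * 1.585416 = 3.170832, which rounds to 3.1708.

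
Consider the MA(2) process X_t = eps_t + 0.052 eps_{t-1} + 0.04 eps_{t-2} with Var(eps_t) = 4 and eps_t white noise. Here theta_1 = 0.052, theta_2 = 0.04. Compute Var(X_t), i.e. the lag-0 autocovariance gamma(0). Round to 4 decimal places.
\gamma(0) = 4.0172

For an MA(q) process X_t = eps_t + sum_i theta_i eps_{t-i} with
Var(eps_t) = sigma^2, the variance is
  gamma(0) = sigma^2 * (1 + sum_i theta_i^2).
  sum_i theta_i^2 = (0.052)^2 + (0.04)^2 = 0.002704 + 0.0016 = 0.004304.
  gamma(0) = 4 * (1 + 0.004304) = 4 * 1.004304 = 4.017216, which rounds to 4.0172.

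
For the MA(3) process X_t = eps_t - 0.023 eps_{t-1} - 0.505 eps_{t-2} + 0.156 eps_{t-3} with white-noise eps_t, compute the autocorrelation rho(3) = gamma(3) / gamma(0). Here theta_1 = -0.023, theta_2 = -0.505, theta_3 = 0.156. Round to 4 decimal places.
\rho(3) = 0.1219

For an MA(q) process with theta_0 = 1, the autocovariance is
  gamma(k) = sigma^2 * sum_{i=0..q-k} theta_i * theta_{i+k},
and rho(k) = gamma(k) / gamma(0). Sigma^2 cancels.
  numerator   = (1)*(0.156) = 0.156.
  denominator = (1)^2 + (-0.023)^2 + (-0.505)^2 + (0.156)^2 = 1.27989.
  rho(3) = 0.156 / 1.27989 = 0.1219.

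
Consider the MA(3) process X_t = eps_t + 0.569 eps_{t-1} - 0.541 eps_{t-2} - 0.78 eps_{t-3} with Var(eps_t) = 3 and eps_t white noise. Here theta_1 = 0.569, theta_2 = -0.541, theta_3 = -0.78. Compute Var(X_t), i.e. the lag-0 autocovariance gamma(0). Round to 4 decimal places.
\gamma(0) = 6.6745

For an MA(q) process X_t = eps_t + sum_i theta_i eps_{t-i} with
Var(eps_t) = sigma^2, the variance is
  gamma(0) = sigma^2 * (1 + sum_i theta_i^2).
  sum_i theta_i^2 = (0.569)^2 + (-0.541)^2 + (-0.78)^2 = 0.323761 + 0.292681 + 0.6084 = 1.224842.
  gamma(0) = 3 * (1 + 1.224842) = 3 * 2.224842 = 6.674526, which rounds to 6.6745.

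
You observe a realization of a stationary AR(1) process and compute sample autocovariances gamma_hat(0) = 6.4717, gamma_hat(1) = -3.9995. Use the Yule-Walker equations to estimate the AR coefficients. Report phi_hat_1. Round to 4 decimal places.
\hat\phi_{1} = -0.6180

The Yule-Walker equations for an AR(p) process read, in matrix form,
  Gamma_p phi = r_p,   with   (Gamma_p)_{ij} = gamma(|i - j|),
                       (r_p)_i = gamma(i),   i,j = 1..p.
Substitute the sample gammas (Toeplitz matrix and right-hand side of size 1):
  Gamma_p = [[6.4717]]
  r_p     = [-3.9995]
With p = 1 this is the single equation gamma(0) phi_1 = gamma(1):
  phi_hat_1 = gamma(1) / gamma(0) = -3.9995 / 6.4717 = -0.6180.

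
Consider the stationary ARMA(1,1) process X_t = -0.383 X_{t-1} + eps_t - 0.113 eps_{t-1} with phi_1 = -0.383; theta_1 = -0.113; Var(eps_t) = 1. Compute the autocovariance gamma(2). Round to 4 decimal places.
\gamma(2) = 0.2323

Multiply the model equation by X_{t-k} and take expectations. With theta_0 = psi_0 = 1 and psi_j the MA(infinity) weights, this gives
  gamma(k) - sum_i phi_i gamma(k-i) = c_k,
  c_k = sigma^2 * sum_{j=k..q} theta_j psi_{j-k}   (c_k = 0 for k > q),
using gamma(-m) = gamma(m).
psi-weights needed (psi_j = theta_j + sum_i phi_i psi_{j-i}):
  psi_1 = theta_1 + phi_1 = -0.113 + (-0.383) = -0.496
Right-hand sides:
  c_0 = sigma^2 (1 + theta_1 psi_1) = 1 * (1 + (-0.113)(-0.496)) = 1 * 1.056048 = 1.056048
  c_1 = sigma^2 theta_1 = 1 * (-0.113) = -0.113
  c_2 = 0
Equations for k = 0 and k = 1 (AR order 1):
  gamma(0) = phi_1 gamma(1) + c_0
  gamma(1) = phi_1 gamma(0) + c_1
Substituting the second into the first: gamma(0) (1 - phi_1^2) = c_0 + phi_1 c_1, so
  gamma(0) = (c_0 + phi_1 c_1) / (1 - phi_1^2) = (1.056048 + (-0.383)(-0.113)) / (1 - (-0.383)^2) = 1.099327 / 0.853311 = 1.288308.
  gamma(1) = phi_1 gamma(0) + c_1 = (-0.383)(1.288308) + (-0.113) = -0.606422.
For k = 2 (> q): gamma(2) = phi_1 gamma(1) = (-0.383)(-0.606422) = 0.23226.
Therefore gamma(2) = 0.2323 (to 4 decimal places).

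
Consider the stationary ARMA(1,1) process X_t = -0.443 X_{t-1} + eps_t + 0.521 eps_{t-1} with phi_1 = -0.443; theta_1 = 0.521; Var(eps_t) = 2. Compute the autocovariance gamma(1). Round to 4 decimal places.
\gamma(1) = 0.1493

Multiply the model equation by X_{t-k} and take expectations. With theta_0 = psi_0 = 1 and psi_j the MA(infinity) weights, this gives
  gamma(k) - sum_i phi_i gamma(k-i) = c_k,
  c_k = sigma^2 * sum_{j=k..q} theta_j psi_{j-k}   (c_k = 0 for k > q),
using gamma(-m) = gamma(m).
psi-weights needed (psi_j = theta_j + sum_i phi_i psi_{j-i}):
  psi_1 = theta_1 + phi_1 = 0.521 + (-0.443) = 0.078
Right-hand sides:
  c_0 = sigma^2 (1 + theta_1 psi_1) = 2 * (1 + (0.521)(0.078)) = 2 * 1.040638 = 2.081276
  c_1 = sigma^2 theta_1 = 2 * (0.521) = 1.042
  c_2 = 0
Equations for k = 0 and k = 1 (AR order 1):
  gamma(0) = phi_1 gamma(1) + c_0
  gamma(1) = phi_1 gamma(0) + c_1
Substituting the second into the first: gamma(0) (1 - phi_1^2) = c_0 + phi_1 c_1, so
  gamma(0) = (c_0 + phi_1 c_1) / (1 - phi_1^2) = (2.081276 + (-0.443)(1.042)) / (1 - (-0.443)^2) = 1.61967 / 0.803751 = 2.015139.
  gamma(1) = phi_1 gamma(0) + c_1 = (-0.443)(2.015139) + (1.042) = 0.149293.
Therefore gamma(1) = 0.1493 (to 4 decimal places).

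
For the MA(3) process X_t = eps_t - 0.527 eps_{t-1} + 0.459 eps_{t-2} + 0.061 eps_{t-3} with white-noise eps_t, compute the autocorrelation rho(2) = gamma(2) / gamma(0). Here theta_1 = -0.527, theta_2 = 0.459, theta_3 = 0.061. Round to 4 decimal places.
\rho(2) = 0.2861

For an MA(q) process with theta_0 = 1, the autocovariance is
  gamma(k) = sigma^2 * sum_{i=0..q-k} theta_i * theta_{i+k},
and rho(k) = gamma(k) / gamma(0). Sigma^2 cancels.
  numerator   = (1)*(0.459) + (-0.527)*(0.061) = 0.426853.
  denominator = (1)^2 + (-0.527)^2 + (0.459)^2 + (0.061)^2 = 1.492131.
  rho(2) = 0.426853 / 1.492131 = 0.2861.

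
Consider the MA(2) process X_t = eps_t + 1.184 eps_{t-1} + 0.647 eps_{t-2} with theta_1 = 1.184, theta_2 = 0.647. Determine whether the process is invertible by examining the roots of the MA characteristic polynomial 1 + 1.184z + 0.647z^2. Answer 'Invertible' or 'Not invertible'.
\text{Invertible}

The MA(q) characteristic polynomial is P(z) = 1 + 1.184z + 0.647z^2.
Invertibility requires all roots to lie outside the unit circle, i.e. |z| > 1 for every root.
Set 1 + (1.184) z + (0.647) z^2 = 0, i.e. a z^2 + b z + c = 0 with a = 0.647, b = 1.184, c = 1.
Discriminant D = b^2 - 4ac = (1.184)^2 - 4*(0.647)*1 = 1.401856 - (2.588) = -1.186144.
D < 0, so the roots are the complex-conjugate pair z = (-b +/- i sqrt(-D)) / (2a) = -0.915 +/- 0.8417i.
For a conjugate pair |z|^2 = z * conj(z) = (product of roots) = c/a = 1/(0.647) = 1.545595, so |z| = sqrt(1.545595) = 1.2432 for both roots.
Moduli of all roots: 1.2432, 1.2432.
All moduli strictly greater than 1? Yes.
Verdict: Invertible.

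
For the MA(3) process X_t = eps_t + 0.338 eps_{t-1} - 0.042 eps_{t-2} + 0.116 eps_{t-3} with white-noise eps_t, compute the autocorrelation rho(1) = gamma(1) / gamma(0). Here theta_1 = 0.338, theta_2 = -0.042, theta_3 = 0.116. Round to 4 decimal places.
\rho(1) = 0.2824

For an MA(q) process with theta_0 = 1, the autocovariance is
  gamma(k) = sigma^2 * sum_{i=0..q-k} theta_i * theta_{i+k},
and rho(k) = gamma(k) / gamma(0). Sigma^2 cancels.
  numerator   = (1)*(0.338) + (0.338)*(-0.042) + (-0.042)*(0.116) = 0.318932.
  denominator = (1)^2 + (0.338)^2 + (-0.042)^2 + (0.116)^2 = 1.129464.
  rho(1) = 0.318932 / 1.129464 = 0.2824.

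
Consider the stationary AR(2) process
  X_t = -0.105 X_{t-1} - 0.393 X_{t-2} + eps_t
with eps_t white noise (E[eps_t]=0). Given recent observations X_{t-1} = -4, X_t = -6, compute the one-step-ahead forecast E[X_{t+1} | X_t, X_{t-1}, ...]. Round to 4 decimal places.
E[X_{t+1} \mid \mathcal F_t] = 2.2020

For an AR(p) model X_t = c + sum_i phi_i X_{t-i} + eps_t, the
one-step-ahead conditional mean is
  E[X_{t+1} | X_t, ...] = c + sum_i phi_i X_{t+1-i}.
Substitute known values:
  E[X_{t+1} | ...] = (-0.105) * (-6) + (-0.393) * (-4)
                   = 2.2020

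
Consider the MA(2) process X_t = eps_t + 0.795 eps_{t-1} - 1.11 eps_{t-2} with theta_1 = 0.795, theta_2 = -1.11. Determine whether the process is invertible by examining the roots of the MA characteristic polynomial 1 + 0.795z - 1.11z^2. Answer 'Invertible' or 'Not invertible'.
\text{Not invertible}

The MA(q) characteristic polynomial is P(z) = 1 + 0.795z - 1.11z^2.
Invertibility requires all roots to lie outside the unit circle, i.e. |z| > 1 for every root.
Set 1 + (0.795) z + (-1.11) z^2 = 0, i.e. a z^2 + b z + c = 0 with a = -1.11, b = 0.795, c = 1.
Discriminant D = b^2 - 4ac = (0.795)^2 - 4*(-1.11)*1 = 0.632025 - (-4.44) = 5.072025.
D >= 0, so the roots are real: z = (-b +/- sqrt(D)) / (2a) = (-0.795 +/- 2.252116) / (-2.22).
  z_1 = (-0.795 + 2.252116) / (-2.22) = -0.6564,   |z_1| = 0.6564.
  z_2 = (-0.795 - 2.252116) / (-2.22) = 1.3726,   |z_2| = 1.3726.
Moduli of all roots: 0.6564, 1.3726.
All moduli strictly greater than 1? No.
Verdict: Not invertible.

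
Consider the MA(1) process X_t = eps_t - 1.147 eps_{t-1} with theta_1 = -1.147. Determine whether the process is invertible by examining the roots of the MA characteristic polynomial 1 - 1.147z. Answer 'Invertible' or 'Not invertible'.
\text{Not invertible}

The MA(q) characteristic polynomial is P(z) = 1 - 1.147z.
Invertibility requires all roots to lie outside the unit circle, i.e. |z| > 1 for every root.
This is linear in z: 1 + (-1.147) z = 0  =>  z = -1/(-1.147) = 0.87184,  |z| = 0.87184.
Moduli of all roots: 0.8718.
All moduli strictly greater than 1? No.
Verdict: Not invertible.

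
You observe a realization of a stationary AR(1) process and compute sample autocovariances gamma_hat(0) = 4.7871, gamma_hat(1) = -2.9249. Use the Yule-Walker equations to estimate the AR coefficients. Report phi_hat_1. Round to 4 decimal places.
\hat\phi_{1} = -0.6110

The Yule-Walker equations for an AR(p) process read, in matrix form,
  Gamma_p phi = r_p,   with   (Gamma_p)_{ij} = gamma(|i - j|),
                       (r_p)_i = gamma(i),   i,j = 1..p.
Substitute the sample gammas (Toeplitz matrix and right-hand side of size 1):
  Gamma_p = [[4.7871]]
  r_p     = [-2.9249]
With p = 1 this is the single equation gamma(0) phi_1 = gamma(1):
  phi_hat_1 = gamma(1) / gamma(0) = -2.9249 / 4.7871 = -0.6110.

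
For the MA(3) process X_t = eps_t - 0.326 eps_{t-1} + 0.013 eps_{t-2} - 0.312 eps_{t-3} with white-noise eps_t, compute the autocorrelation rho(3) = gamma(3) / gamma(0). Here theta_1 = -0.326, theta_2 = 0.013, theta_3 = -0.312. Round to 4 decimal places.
\rho(3) = -0.2592

For an MA(q) process with theta_0 = 1, the autocovariance is
  gamma(k) = sigma^2 * sum_{i=0..q-k} theta_i * theta_{i+k},
and rho(k) = gamma(k) / gamma(0). Sigma^2 cancels.
  numerator   = (1)*(-0.312) = -0.312.
  denominator = (1)^2 + (-0.326)^2 + (0.013)^2 + (-0.312)^2 = 1.203789.
  rho(3) = -0.312 / 1.203789 = -0.2592.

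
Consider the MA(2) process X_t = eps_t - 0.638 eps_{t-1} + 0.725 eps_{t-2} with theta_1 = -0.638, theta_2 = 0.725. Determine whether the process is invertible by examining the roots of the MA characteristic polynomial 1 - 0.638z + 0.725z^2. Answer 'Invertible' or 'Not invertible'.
\text{Invertible}

The MA(q) characteristic polynomial is P(z) = 1 - 0.638z + 0.725z^2.
Invertibility requires all roots to lie outside the unit circle, i.e. |z| > 1 for every root.
Set 1 + (-0.638) z + (0.725) z^2 = 0, i.e. a z^2 + b z + c = 0 with a = 0.725, b = -0.638, c = 1.
Discriminant D = b^2 - 4ac = (-0.638)^2 - 4*(0.725)*1 = 0.407044 - (2.9) = -2.492956.
D < 0, so the roots are the complex-conjugate pair z = (-b +/- i sqrt(-D)) / (2a) = 0.44 +/- 1.0889i.
For a conjugate pair |z|^2 = z * conj(z) = (product of roots) = c/a = 1/(0.725) = 1.37931, so |z| = sqrt(1.37931) = 1.1744 for both roots.
Moduli of all roots: 1.1744, 1.1744.
All moduli strictly greater than 1? Yes.
Verdict: Invertible.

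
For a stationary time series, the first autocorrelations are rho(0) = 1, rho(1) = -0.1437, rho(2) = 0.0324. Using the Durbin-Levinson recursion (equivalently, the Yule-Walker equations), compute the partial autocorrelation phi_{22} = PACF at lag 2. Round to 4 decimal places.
\phi_{22} = 0.0120

The PACF at lag k is phi_{kk}, the last component of the solution
to the Yule-Walker system G_k phi = r_k where
  (G_k)_{ij} = rho(|i - j|), (r_k)_i = rho(i), i,j = 1..k.
Equivalently, Durbin-Levinson gives phi_{kk} iteratively:
  phi_{11} = rho(1)
  phi_{kk} = [rho(k) - sum_{j=1..k-1} phi_{k-1,j} rho(k-j)]
            / [1 - sum_{j=1..k-1} phi_{k-1,j} rho(j)],
  phi_{k,j} = phi_{k-1,j} - phi_{kk} phi_{k-1,k-j},  j = 1..k-1.
Step k = 1:
  phi_11 = rho(1) = -0.1437.
Step k = 2:
  phi_22 = [rho(2) - phi_11 rho(1)] / [1 - phi_11 rho(1)] = [0.0324 - (-0.1437)(-0.1437)] / [1 - (-0.1437)(-0.1437)]
         = 0.01175031 / 0.97935031 = 0.012.
Therefore phi_{22} = 0.0120.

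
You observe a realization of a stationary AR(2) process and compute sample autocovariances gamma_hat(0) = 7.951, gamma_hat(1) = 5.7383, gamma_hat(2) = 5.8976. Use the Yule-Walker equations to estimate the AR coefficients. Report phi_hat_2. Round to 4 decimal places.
\hat\phi_{2} = 0.4610

The Yule-Walker equations for an AR(p) process read, in matrix form,
  Gamma_p phi = r_p,   with   (Gamma_p)_{ij} = gamma(|i - j|),
                       (r_p)_i = gamma(i),   i,j = 1..p.
Substitute the sample gammas (Toeplitz matrix and right-hand side of size 2):
  Gamma_p = [[7.951, 5.7383], [5.7383, 7.951]]
  r_p     = [5.7383, 5.8976]
Written out:
  7.951 phi_1 + 5.7383 phi_2 = 5.7383
  5.7383 phi_1 + 7.951 phi_2 = 5.8976
Solve by Cramer's rule:
  det = gamma(0)^2 - gamma(1)^2 = (7.951)^2 - (5.7383)^2 = 63.218401 - 32.92808689 = 30.29031411
  phi_hat_1 = [gamma(1) gamma(0) - gamma(1) gamma(2)] / det = [(5.7383)(7.951) - (5.7383)(5.8976)] / 30.29031411 = 11.78302522 / 30.29031411 = 0.389
  phi_hat_2 = [gamma(0) gamma(2) - gamma(1)^2] / det = [(7.951)(5.8976) - (5.7383)^2] / 30.29031411 = 13.96373071 / 30.29031411 = 0.461
So phi_hat = [0.3890, 0.4610].
Therefore phi_hat_2 = 0.4610.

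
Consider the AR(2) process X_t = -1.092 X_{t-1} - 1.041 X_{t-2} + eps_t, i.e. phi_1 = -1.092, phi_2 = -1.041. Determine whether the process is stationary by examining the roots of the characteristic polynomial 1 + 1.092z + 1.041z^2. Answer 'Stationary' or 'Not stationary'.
\text{Not stationary}

The AR(p) characteristic polynomial is P(z) = 1 + 1.092z + 1.041z^2.
Stationarity requires all roots to lie outside the unit circle, i.e. |z| > 1 for every root.
Set 1 + (1.092) z + (1.041) z^2 = 0, i.e. a z^2 + b z + c = 0 with a = 1.041, b = 1.092, c = 1.
Discriminant D = b^2 - 4ac = (1.092)^2 - 4*(1.041)*1 = 1.192464 - (4.164) = -2.971536.
D < 0, so the roots are the complex-conjugate pair z = (-b +/- i sqrt(-D)) / (2a) = -0.5245 +/- 0.828i.
For a conjugate pair |z|^2 = z * conj(z) = (product of roots) = c/a = 1/(1.041) = 0.960615, so |z| = sqrt(0.960615) = 0.9801 for both roots.
Moduli of all roots: 0.9801, 0.9801.
All moduli strictly greater than 1? No.
Verdict: Not stationary.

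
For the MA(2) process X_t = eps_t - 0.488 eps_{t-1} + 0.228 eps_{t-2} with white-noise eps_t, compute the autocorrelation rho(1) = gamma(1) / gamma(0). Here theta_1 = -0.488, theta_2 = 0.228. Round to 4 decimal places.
\rho(1) = -0.4645

For an MA(q) process with theta_0 = 1, the autocovariance is
  gamma(k) = sigma^2 * sum_{i=0..q-k} theta_i * theta_{i+k},
and rho(k) = gamma(k) / gamma(0). Sigma^2 cancels.
  numerator   = (1)*(-0.488) + (-0.488)*(0.228) = -0.599264.
  denominator = (1)^2 + (-0.488)^2 + (0.228)^2 = 1.290128.
  rho(1) = -0.599264 / 1.290128 = -0.4645.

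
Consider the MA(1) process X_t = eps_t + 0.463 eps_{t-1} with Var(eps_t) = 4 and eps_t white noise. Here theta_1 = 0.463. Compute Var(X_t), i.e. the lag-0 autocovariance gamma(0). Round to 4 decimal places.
\gamma(0) = 4.8575

For an MA(q) process X_t = eps_t + sum_i theta_i eps_{t-i} with
Var(eps_t) = sigma^2, the variance is
  gamma(0) = sigma^2 * (1 + sum_i theta_i^2).
  sum_i theta_i^2 = (0.463)^2 = 0.214369.
  gamma(0) = 4 * (1 + 0.214369) = 4 * 1.214369 = 4.857476, which rounds to 4.8575.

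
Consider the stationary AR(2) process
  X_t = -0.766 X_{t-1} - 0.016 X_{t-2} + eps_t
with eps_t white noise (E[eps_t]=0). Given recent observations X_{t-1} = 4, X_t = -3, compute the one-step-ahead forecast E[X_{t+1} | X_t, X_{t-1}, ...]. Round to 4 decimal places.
E[X_{t+1} \mid \mathcal F_t] = 2.2340

For an AR(p) model X_t = c + sum_i phi_i X_{t-i} + eps_t, the
one-step-ahead conditional mean is
  E[X_{t+1} | X_t, ...] = c + sum_i phi_i X_{t+1-i}.
Substitute known values:
  E[X_{t+1} | ...] = (-0.766) * (-3) + (-0.016) * (4)
                   = 2.2340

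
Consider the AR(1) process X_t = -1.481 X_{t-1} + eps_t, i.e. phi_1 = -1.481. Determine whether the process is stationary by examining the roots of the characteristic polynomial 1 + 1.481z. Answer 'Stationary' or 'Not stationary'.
\text{Not stationary}

The AR(p) characteristic polynomial is P(z) = 1 + 1.481z.
Stationarity requires all roots to lie outside the unit circle, i.e. |z| > 1 for every root.
This is linear in z: 1 + (1.481) z = 0  =>  z = -1/(1.481) = -0.675219,  |z| = 0.675219.
Moduli of all roots: 0.6752.
All moduli strictly greater than 1? No.
Verdict: Not stationary.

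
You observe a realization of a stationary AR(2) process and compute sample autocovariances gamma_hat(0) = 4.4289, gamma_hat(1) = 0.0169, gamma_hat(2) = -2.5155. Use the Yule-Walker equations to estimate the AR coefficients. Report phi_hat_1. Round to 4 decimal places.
\hat\phi_{1} = 0.0060

The Yule-Walker equations for an AR(p) process read, in matrix form,
  Gamma_p phi = r_p,   with   (Gamma_p)_{ij} = gamma(|i - j|),
                       (r_p)_i = gamma(i),   i,j = 1..p.
Substitute the sample gammas (Toeplitz matrix and right-hand side of size 2):
  Gamma_p = [[4.4289, 0.0169], [0.0169, 4.4289]]
  r_p     = [0.0169, -2.5155]
Written out:
  4.4289 phi_1 + 0.0169 phi_2 = 0.0169
  0.0169 phi_1 + 4.4289 phi_2 = -2.5155
Solve by Cramer's rule:
  det = gamma(0)^2 - gamma(1)^2 = (4.4289)^2 - (0.0169)^2 = 19.61515521 - 0.00028561 = 19.6148696
  phi_hat_1 = [gamma(1) gamma(0) - gamma(1) gamma(2)] / det = [(0.0169)(4.4289) - (0.0169)(-2.5155)] / 19.6148696 = 0.11736036 / 19.6148696 = 0.006
  phi_hat_2 = [gamma(0) gamma(2) - gamma(1)^2] / det = [(4.4289)(-2.5155) - (0.0169)^2] / 19.6148696 = -11.14118356 / 19.6148696 = -0.568
So phi_hat = [0.0060, -0.5680].
Therefore phi_hat_1 = 0.0060.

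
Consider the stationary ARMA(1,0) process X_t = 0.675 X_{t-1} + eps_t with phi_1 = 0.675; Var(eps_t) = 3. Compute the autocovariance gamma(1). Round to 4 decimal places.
\gamma(1) = 3.7199

Multiply the model equation by X_{t-k} and take expectations. With theta_0 = psi_0 = 1 and psi_j the MA(infinity) weights, this gives
  gamma(k) - sum_i phi_i gamma(k-i) = c_k,
  c_k = sigma^2 * sum_{j=k..q} theta_j psi_{j-k}   (c_k = 0 for k > q),
using gamma(-m) = gamma(m).
Pure AR (q = 0): c_0 = sigma^2 = 3, c_k = 0 for k >= 1.
Equations for k = 0 and k = 1 (AR order 1):
  gamma(0) = phi_1 gamma(1) + c_0
  gamma(1) = phi_1 gamma(0) + c_1
Substituting the second into the first: gamma(0) (1 - phi_1^2) = c_0 + phi_1 c_1, so
  gamma(0) = c_0 / (1 - phi_1^2) = 3 / (1 - (0.675)^2) = 3 / 0.544375 = 5.510907.
  gamma(1) = phi_1 gamma(0) = (0.675)(5.510907) = 3.719862.
Therefore gamma(1) = 3.7199 (to 4 decimal places).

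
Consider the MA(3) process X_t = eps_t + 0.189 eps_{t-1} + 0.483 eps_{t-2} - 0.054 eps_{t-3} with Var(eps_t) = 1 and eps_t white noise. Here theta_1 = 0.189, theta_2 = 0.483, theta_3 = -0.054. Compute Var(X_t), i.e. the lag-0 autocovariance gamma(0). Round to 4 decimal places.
\gamma(0) = 1.2719

For an MA(q) process X_t = eps_t + sum_i theta_i eps_{t-i} with
Var(eps_t) = sigma^2, the variance is
  gamma(0) = sigma^2 * (1 + sum_i theta_i^2).
  sum_i theta_i^2 = (0.189)^2 + (0.483)^2 + (-0.054)^2 = 0.035721 + 0.233289 + 0.002916 = 0.271926.
  gamma(0) = 1 * (1 + 0.271926) = 1 * 1.271926 = 1.271926, which rounds to 1.2719.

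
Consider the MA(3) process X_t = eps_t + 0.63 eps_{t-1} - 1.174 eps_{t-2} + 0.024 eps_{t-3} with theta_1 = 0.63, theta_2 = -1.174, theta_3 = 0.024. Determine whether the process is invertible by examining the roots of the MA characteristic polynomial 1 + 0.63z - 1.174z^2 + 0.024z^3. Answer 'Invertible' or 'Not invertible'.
\text{Not invertible}

The MA(q) characteristic polynomial is P(z) = 1 + 0.63z - 1.174z^2 + 0.024z^3.
Invertibility requires all roots to lie outside the unit circle, i.e. |z| > 1 for every root.
Degree 3: look for a simple real root z0 first, then factor out (1 - z/z0) and solve the remaining quadratic.
Testing z0 = 1.25: P(1.25) = 1 + (0.63)(1.25) + (-1.174)(1.25)^2 + (0.024)(1.25)^3
  = 1 + (0.7875) + (-1.834375) + (0.046875) = 0.  So z_0 = 1.25 is a root, |z_0| = 1.25.
Divide out the factor (1 - 0.8 z) = (1 - z/z0) (since 1/z0 = 0.8):
  P(z) = (1 - 0.8 z)(1 + (1.43) z + (-0.03) z^2)
  [check: z-coef 1.43 - (0.8) = 0.63; z^2-coef -0.03 - (0.8)(1.43) = -1.174; z^3-coef -(0.8)(-0.03) = 0.024.]
Remaining roots from the quadratic factor 1 + (1.43) z + (-0.03) z^2:
  Set 1 + (1.43) z + (-0.03) z^2 = 0, i.e. a z^2 + b z + c = 0 with a = -0.03, b = 1.43, c = 1.
  Discriminant D = b^2 - 4ac = (1.43)^2 - 4*(-0.03)*1 = 2.0449 - (-0.12) = 2.1649.
  D >= 0, so the roots are real: z = (-b +/- sqrt(D)) / (2a) = (-1.43 +/- 1.47136) / (-0.06).
    z_1 = (-1.43 + 1.47136) / (-0.06) = -0.6893,   |z_1| = 0.6893.
    z_2 = (-1.43 - 1.47136) / (-0.06) = 48.356,   |z_2| = 48.356.
Moduli of all roots: 1.2500, 0.6893, 48.3560.
All moduli strictly greater than 1? No.
Verdict: Not invertible.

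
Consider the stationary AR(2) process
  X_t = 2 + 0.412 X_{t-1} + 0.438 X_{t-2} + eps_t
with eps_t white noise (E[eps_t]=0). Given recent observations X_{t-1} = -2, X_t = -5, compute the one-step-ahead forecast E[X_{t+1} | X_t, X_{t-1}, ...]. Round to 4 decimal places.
E[X_{t+1} \mid \mathcal F_t] = -0.9360

For an AR(p) model X_t = c + sum_i phi_i X_{t-i} + eps_t, the
one-step-ahead conditional mean is
  E[X_{t+1} | X_t, ...] = c + sum_i phi_i X_{t+1-i}.
Substitute known values:
  E[X_{t+1} | ...] = 2 + (0.412) * (-5) + (0.438) * (-2)
                   = -0.9360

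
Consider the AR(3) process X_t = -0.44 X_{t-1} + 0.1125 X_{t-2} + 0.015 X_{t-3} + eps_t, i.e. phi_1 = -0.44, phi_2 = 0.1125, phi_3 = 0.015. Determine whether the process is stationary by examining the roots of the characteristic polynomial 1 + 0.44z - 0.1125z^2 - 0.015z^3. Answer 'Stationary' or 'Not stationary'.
\text{Stationary}

The AR(p) characteristic polynomial is P(z) = 1 + 0.44z - 0.1125z^2 - 0.015z^3.
Stationarity requires all roots to lie outside the unit circle, i.e. |z| > 1 for every root.
Degree 3: look for a simple real root z0 first, then factor out (1 - z/z0) and solve the remaining quadratic.
Testing z0 = 4: P(4) = 1 + (0.44)(4) + (-0.1125)(4)^2 + (-0.015)(4)^3
  = 1 + (1.76) + (-1.8) + (-0.96) = 0.  So z_0 = 4 is a root, |z_0| = 4.
Divide out the factor (1 - 0.25 z) = (1 - z/z0) (since 1/z0 = 0.25):
  P(z) = (1 - 0.25 z)(1 + (0.69) z + (0.06) z^2)
  [check: z-coef 0.69 - (0.25) = 0.44; z^2-coef 0.06 - (0.25)(0.69) = -0.1125; z^3-coef -(0.25)(0.06) = -0.015.]
Remaining roots from the quadratic factor 1 + (0.69) z + (0.06) z^2:
  Set 1 + (0.69) z + (0.06) z^2 = 0, i.e. a z^2 + b z + c = 0 with a = 0.06, b = 0.69, c = 1.
  Discriminant D = b^2 - 4ac = (0.69)^2 - 4*(0.06)*1 = 0.4761 - (0.24) = 0.2361.
  D >= 0, so the roots are real: z = (-b +/- sqrt(D)) / (2a) = (-0.69 +/- 0.485901) / (0.12).
    z_1 = (-0.69 + 0.485901) / (0.12) = -1.7008,   |z_1| = 1.7008.
    z_2 = (-0.69 - 0.485901) / (0.12) = -9.7992,   |z_2| = 9.7992.
Moduli of all roots: 4.0000, 1.7008, 9.7992.
All moduli strictly greater than 1? Yes.
Verdict: Stationary.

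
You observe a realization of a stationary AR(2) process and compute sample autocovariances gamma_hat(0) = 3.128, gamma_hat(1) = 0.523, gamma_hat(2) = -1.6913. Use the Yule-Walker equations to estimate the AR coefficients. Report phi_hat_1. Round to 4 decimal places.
\hat\phi_{1} = 0.2650

The Yule-Walker equations for an AR(p) process read, in matrix form,
  Gamma_p phi = r_p,   with   (Gamma_p)_{ij} = gamma(|i - j|),
                       (r_p)_i = gamma(i),   i,j = 1..p.
Substitute the sample gammas (Toeplitz matrix and right-hand side of size 2):
  Gamma_p = [[3.128, 0.523], [0.523, 3.128]]
  r_p     = [0.523, -1.6913]
Written out:
  3.128 phi_1 + 0.523 phi_2 = 0.523
  0.523 phi_1 + 3.128 phi_2 = -1.6913
Solve by Cramer's rule:
  det = gamma(0)^2 - gamma(1)^2 = (3.128)^2 - (0.523)^2 = 9.784384 - 0.273529 = 9.510855
  phi_hat_1 = [gamma(1) gamma(0) - gamma(1) gamma(2)] / det = [(0.523)(3.128) - (0.523)(-1.6913)] / 9.510855 = 2.5204939 / 9.510855 = 0.265
  phi_hat_2 = [gamma(0) gamma(2) - gamma(1)^2] / det = [(3.128)(-1.6913) - (0.523)^2] / 9.510855 = -5.5639154 / 9.510855 = -0.585
So phi_hat = [0.2650, -0.5850].
Therefore phi_hat_1 = 0.2650.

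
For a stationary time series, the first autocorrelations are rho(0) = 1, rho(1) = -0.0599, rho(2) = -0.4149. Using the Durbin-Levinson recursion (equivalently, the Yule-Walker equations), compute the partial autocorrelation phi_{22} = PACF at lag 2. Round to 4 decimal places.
\phi_{22} = -0.4200

The PACF at lag k is phi_{kk}, the last component of the solution
to the Yule-Walker system G_k phi = r_k where
  (G_k)_{ij} = rho(|i - j|), (r_k)_i = rho(i), i,j = 1..k.
Equivalently, Durbin-Levinson gives phi_{kk} iteratively:
  phi_{11} = rho(1)
  phi_{kk} = [rho(k) - sum_{j=1..k-1} phi_{k-1,j} rho(k-j)]
            / [1 - sum_{j=1..k-1} phi_{k-1,j} rho(j)],
  phi_{k,j} = phi_{k-1,j} - phi_{kk} phi_{k-1,k-j},  j = 1..k-1.
Step k = 1:
  phi_11 = rho(1) = -0.0599.
Step k = 2:
  phi_22 = [rho(2) - phi_11 rho(1)] / [1 - phi_11 rho(1)] = [-0.4149 - (-0.0599)(-0.0599)] / [1 - (-0.0599)(-0.0599)]
         = -0.41848801 / 0.99641199 = -0.42.
Therefore phi_{22} = -0.4200.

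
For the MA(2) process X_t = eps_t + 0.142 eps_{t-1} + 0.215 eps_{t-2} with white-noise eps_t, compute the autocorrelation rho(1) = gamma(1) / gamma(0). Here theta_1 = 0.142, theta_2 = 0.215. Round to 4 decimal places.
\rho(1) = 0.1618

For an MA(q) process with theta_0 = 1, the autocovariance is
  gamma(k) = sigma^2 * sum_{i=0..q-k} theta_i * theta_{i+k},
and rho(k) = gamma(k) / gamma(0). Sigma^2 cancels.
  numerator   = (1)*(0.142) + (0.142)*(0.215) = 0.17253.
  denominator = (1)^2 + (0.142)^2 + (0.215)^2 = 1.066389.
  rho(1) = 0.17253 / 1.066389 = 0.1618.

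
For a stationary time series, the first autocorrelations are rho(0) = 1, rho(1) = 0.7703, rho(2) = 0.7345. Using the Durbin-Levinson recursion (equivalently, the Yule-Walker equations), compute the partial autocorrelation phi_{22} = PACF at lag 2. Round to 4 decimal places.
\phi_{22} = 0.3471

The PACF at lag k is phi_{kk}, the last component of the solution
to the Yule-Walker system G_k phi = r_k where
  (G_k)_{ij} = rho(|i - j|), (r_k)_i = rho(i), i,j = 1..k.
Equivalently, Durbin-Levinson gives phi_{kk} iteratively:
  phi_{11} = rho(1)
  phi_{kk} = [rho(k) - sum_{j=1..k-1} phi_{k-1,j} rho(k-j)]
            / [1 - sum_{j=1..k-1} phi_{k-1,j} rho(j)],
  phi_{k,j} = phi_{k-1,j} - phi_{kk} phi_{k-1,k-j},  j = 1..k-1.
Step k = 1:
  phi_11 = rho(1) = 0.7703.
Step k = 2:
  phi_22 = [rho(2) - phi_11 rho(1)] / [1 - phi_11 rho(1)] = [0.7345 - (0.7703)(0.7703)] / [1 - (0.7703)(0.7703)]
         = 0.14113791 / 0.40663791 = 0.3471.
Therefore phi_{22} = 0.3471.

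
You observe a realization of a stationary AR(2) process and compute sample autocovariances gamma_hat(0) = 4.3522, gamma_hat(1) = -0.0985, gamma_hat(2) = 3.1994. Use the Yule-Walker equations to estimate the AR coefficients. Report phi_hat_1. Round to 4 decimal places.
\hat\phi_{1} = -0.0060

The Yule-Walker equations for an AR(p) process read, in matrix form,
  Gamma_p phi = r_p,   with   (Gamma_p)_{ij} = gamma(|i - j|),
                       (r_p)_i = gamma(i),   i,j = 1..p.
Substitute the sample gammas (Toeplitz matrix and right-hand side of size 2):
  Gamma_p = [[4.3522, -0.0985], [-0.0985, 4.3522]]
  r_p     = [-0.0985, 3.1994]
Written out:
  4.3522 phi_1 - 0.0985 phi_2 = -0.0985
  -0.0985 phi_1 + 4.3522 phi_2 = 3.1994
Solve by Cramer's rule:
  det = gamma(0)^2 - gamma(1)^2 = (4.3522)^2 - (-0.0985)^2 = 18.94164484 - 0.00970225 = 18.93194259
  phi_hat_1 = [gamma(1) gamma(0) - gamma(1) gamma(2)] / det = [(-0.0985)(4.3522) - (-0.0985)(3.1994)] / 18.93194259 = -0.1135508 / 18.93194259 = -0.006
  phi_hat_2 = [gamma(0) gamma(2) - gamma(1)^2] / det = [(4.3522)(3.1994) - (-0.0985)^2] / 18.93194259 = 13.91472643 / 18.93194259 = 0.735
So phi_hat = [-0.0060, 0.7350].
Therefore phi_hat_1 = -0.0060.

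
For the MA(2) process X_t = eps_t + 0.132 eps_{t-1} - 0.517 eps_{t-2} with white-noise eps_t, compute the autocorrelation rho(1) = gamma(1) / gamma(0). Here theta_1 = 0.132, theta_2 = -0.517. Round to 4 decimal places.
\rho(1) = 0.0496

For an MA(q) process with theta_0 = 1, the autocovariance is
  gamma(k) = sigma^2 * sum_{i=0..q-k} theta_i * theta_{i+k},
and rho(k) = gamma(k) / gamma(0). Sigma^2 cancels.
  numerator   = (1)*(0.132) + (0.132)*(-0.517) = 0.063756.
  denominator = (1)^2 + (0.132)^2 + (-0.517)^2 = 1.284713.
  rho(1) = 0.063756 / 1.284713 = 0.0496.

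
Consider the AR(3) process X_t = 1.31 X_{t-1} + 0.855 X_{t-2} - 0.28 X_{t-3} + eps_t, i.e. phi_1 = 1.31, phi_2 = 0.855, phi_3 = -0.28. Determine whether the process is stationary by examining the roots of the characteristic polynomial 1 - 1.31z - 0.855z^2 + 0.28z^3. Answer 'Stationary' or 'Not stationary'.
\text{Not stationary}

The AR(p) characteristic polynomial is P(z) = 1 - 1.31z - 0.855z^2 + 0.28z^3.
Stationarity requires all roots to lie outside the unit circle, i.e. |z| > 1 for every root.
Degree 3: look for a simple real root z0 first, then factor out (1 - z/z0) and solve the remaining quadratic.
Testing z0 = 4: P(4) = 1 + (-1.31)(4) + (-0.855)(4)^2 + (0.28)(4)^3
  = 1 + (-5.24) + (-13.68) + (17.92) = 0.  So z_0 = 4 is a root, |z_0| = 4.
Divide out the factor (1 - 0.25 z) = (1 - z/z0) (since 1/z0 = 0.25):
  P(z) = (1 - 0.25 z)(1 + (-1.06) z + (-1.12) z^2)
  [check: z-coef -1.06 - (0.25) = -1.31; z^2-coef -1.12 - (0.25)(-1.06) = -0.855; z^3-coef -(0.25)(-1.12) = 0.28.]
Remaining roots from the quadratic factor 1 + (-1.06) z + (-1.12) z^2:
  Set 1 + (-1.06) z + (-1.12) z^2 = 0, i.e. a z^2 + b z + c = 0 with a = -1.12, b = -1.06, c = 1.
  Discriminant D = b^2 - 4ac = (-1.06)^2 - 4*(-1.12)*1 = 1.1236 - (-4.48) = 5.6036.
  D >= 0, so the roots are real: z = (-b +/- sqrt(D)) / (2a) = (1.06 +/- 2.367192) / (-2.24).
    z_1 = (1.06 + 2.367192) / (-2.24) = -1.53,   |z_1| = 1.53.
    z_2 = (1.06 - 2.367192) / (-2.24) = 0.5836,   |z_2| = 0.5836.
Moduli of all roots: 4.0000, 1.5300, 0.5836.
All moduli strictly greater than 1? No.
Verdict: Not stationary.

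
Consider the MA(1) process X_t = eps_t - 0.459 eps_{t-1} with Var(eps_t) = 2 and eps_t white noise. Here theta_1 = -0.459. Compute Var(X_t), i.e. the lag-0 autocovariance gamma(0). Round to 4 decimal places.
\gamma(0) = 2.4214

For an MA(q) process X_t = eps_t + sum_i theta_i eps_{t-i} with
Var(eps_t) = sigma^2, the variance is
  gamma(0) = sigma^2 * (1 + sum_i theta_i^2).
  sum_i theta_i^2 = (-0.459)^2 = 0.210681.
  gamma(0) = 2 * (1 + 0.210681) = 2 * 1.210681 = 2.421362, which rounds to 2.4214.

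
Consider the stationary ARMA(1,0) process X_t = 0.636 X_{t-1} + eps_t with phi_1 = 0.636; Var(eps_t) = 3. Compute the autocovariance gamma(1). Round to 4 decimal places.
\gamma(1) = 3.2040

Multiply the model equation by X_{t-k} and take expectations. With theta_0 = psi_0 = 1 and psi_j the MA(infinity) weights, this gives
  gamma(k) - sum_i phi_i gamma(k-i) = c_k,
  c_k = sigma^2 * sum_{j=k..q} theta_j psi_{j-k}   (c_k = 0 for k > q),
using gamma(-m) = gamma(m).
Pure AR (q = 0): c_0 = sigma^2 = 3, c_k = 0 for k >= 1.
Equations for k = 0 and k = 1 (AR order 1):
  gamma(0) = phi_1 gamma(1) + c_0
  gamma(1) = phi_1 gamma(0) + c_1
Substituting the second into the first: gamma(0) (1 - phi_1^2) = c_0 + phi_1 c_1, so
  gamma(0) = c_0 / (1 - phi_1^2) = 3 / (1 - (0.636)^2) = 3 / 0.595504 = 5.03775.
  gamma(1) = phi_1 gamma(0) = (0.636)(5.03775) = 3.204009.
Therefore gamma(1) = 3.2040 (to 4 decimal places).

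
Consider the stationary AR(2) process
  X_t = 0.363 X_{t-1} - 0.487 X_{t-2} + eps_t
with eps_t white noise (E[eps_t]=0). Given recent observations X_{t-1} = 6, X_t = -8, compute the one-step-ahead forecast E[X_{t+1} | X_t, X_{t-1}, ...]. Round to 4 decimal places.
E[X_{t+1} \mid \mathcal F_t] = -5.8260

For an AR(p) model X_t = c + sum_i phi_i X_{t-i} + eps_t, the
one-step-ahead conditional mean is
  E[X_{t+1} | X_t, ...] = c + sum_i phi_i X_{t+1-i}.
Substitute known values:
  E[X_{t+1} | ...] = (0.363) * (-8) + (-0.487) * (6)
                   = -5.8260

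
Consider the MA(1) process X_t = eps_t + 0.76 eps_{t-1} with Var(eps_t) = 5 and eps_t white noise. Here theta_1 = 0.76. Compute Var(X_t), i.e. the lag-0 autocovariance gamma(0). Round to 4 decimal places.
\gamma(0) = 7.8880

For an MA(q) process X_t = eps_t + sum_i theta_i eps_{t-i} with
Var(eps_t) = sigma^2, the variance is
  gamma(0) = sigma^2 * (1 + sum_i theta_i^2).
  sum_i theta_i^2 = (0.76)^2 = 0.5776.
  gamma(0) = 5 * (1 + 0.5776) = 5 * 1.5776 = 7.888, which rounds to 7.8880.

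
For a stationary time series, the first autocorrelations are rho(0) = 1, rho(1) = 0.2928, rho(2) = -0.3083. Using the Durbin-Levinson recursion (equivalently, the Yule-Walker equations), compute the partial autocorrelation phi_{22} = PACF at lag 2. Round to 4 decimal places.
\phi_{22} = -0.4310

The PACF at lag k is phi_{kk}, the last component of the solution
to the Yule-Walker system G_k phi = r_k where
  (G_k)_{ij} = rho(|i - j|), (r_k)_i = rho(i), i,j = 1..k.
Equivalently, Durbin-Levinson gives phi_{kk} iteratively:
  phi_{11} = rho(1)
  phi_{kk} = [rho(k) - sum_{j=1..k-1} phi_{k-1,j} rho(k-j)]
            / [1 - sum_{j=1..k-1} phi_{k-1,j} rho(j)],
  phi_{k,j} = phi_{k-1,j} - phi_{kk} phi_{k-1,k-j},  j = 1..k-1.
Step k = 1:
  phi_11 = rho(1) = 0.2928.
Step k = 2:
  phi_22 = [rho(2) - phi_11 rho(1)] / [1 - phi_11 rho(1)] = [-0.3083 - (0.2928)(0.2928)] / [1 - (0.2928)(0.2928)]
         = -0.39403184 / 0.91426816 = -0.431.
Therefore phi_{22} = -0.4310.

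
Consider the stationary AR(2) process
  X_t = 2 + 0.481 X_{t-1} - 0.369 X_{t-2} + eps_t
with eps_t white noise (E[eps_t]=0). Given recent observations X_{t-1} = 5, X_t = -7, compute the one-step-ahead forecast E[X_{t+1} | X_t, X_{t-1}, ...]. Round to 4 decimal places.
E[X_{t+1} \mid \mathcal F_t] = -3.2120

For an AR(p) model X_t = c + sum_i phi_i X_{t-i} + eps_t, the
one-step-ahead conditional mean is
  E[X_{t+1} | X_t, ...] = c + sum_i phi_i X_{t+1-i}.
Substitute known values:
  E[X_{t+1} | ...] = 2 + (0.481) * (-7) + (-0.369) * (5)
                   = -3.2120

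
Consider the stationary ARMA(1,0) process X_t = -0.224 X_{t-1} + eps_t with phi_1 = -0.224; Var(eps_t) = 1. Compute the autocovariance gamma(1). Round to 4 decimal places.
\gamma(1) = -0.2358

Multiply the model equation by X_{t-k} and take expectations. With theta_0 = psi_0 = 1 and psi_j the MA(infinity) weights, this gives
  gamma(k) - sum_i phi_i gamma(k-i) = c_k,
  c_k = sigma^2 * sum_{j=k..q} theta_j psi_{j-k}   (c_k = 0 for k > q),
using gamma(-m) = gamma(m).
Pure AR (q = 0): c_0 = sigma^2 = 1, c_k = 0 for k >= 1.
Equations for k = 0 and k = 1 (AR order 1):
  gamma(0) = phi_1 gamma(1) + c_0
  gamma(1) = phi_1 gamma(0) + c_1
Substituting the second into the first: gamma(0) (1 - phi_1^2) = c_0 + phi_1 c_1, so
  gamma(0) = c_0 / (1 - phi_1^2) = 1 / (1 - (-0.224)^2) = 1 / 0.949824 = 1.052827.
  gamma(1) = phi_1 gamma(0) = (-0.224)(1.052827) = -0.235833.
Therefore gamma(1) = -0.2358 (to 4 decimal places).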